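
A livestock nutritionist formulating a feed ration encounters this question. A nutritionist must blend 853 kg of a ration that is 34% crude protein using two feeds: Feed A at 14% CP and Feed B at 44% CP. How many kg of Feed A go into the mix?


parts_A = CP_b - target = 44 - 34 = 10
parts_B = target - CP_a = 34 - 14 = 20
total_parts = 10 + 20 = 30
Feed A = 853 * 10 / 30 = 284.33 kg
Feed B = 853 * 20 / 30 = 568.67 kg

284.33 kg


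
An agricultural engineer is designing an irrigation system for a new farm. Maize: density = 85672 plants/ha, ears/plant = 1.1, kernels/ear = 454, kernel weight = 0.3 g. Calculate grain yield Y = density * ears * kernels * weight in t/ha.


Y = density * ears * kernels * kw
  = 85672 * 1.1 * 454 * 0.3 g/ha
  = 12835379.04 g/ha
  = 12835.38 kg/ha = 12.84 t/ha


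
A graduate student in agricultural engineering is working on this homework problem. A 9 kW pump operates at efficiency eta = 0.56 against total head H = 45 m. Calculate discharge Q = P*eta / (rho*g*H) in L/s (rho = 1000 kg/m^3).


Q = (P * 1000 * eta) / (rho * g * H)
  = (9 * 1000 * 0.56) / (1000 * 9.81 * 45)
  = 5040 / 441450
  = 0.01142 m^3/s = 11.42 L/s


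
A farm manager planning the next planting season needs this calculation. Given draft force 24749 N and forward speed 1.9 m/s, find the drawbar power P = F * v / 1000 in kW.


P = F * v / 1000
  = 24749 * 1.9 / 1000
  = 47023.10 / 1000
  = 47.02 kW


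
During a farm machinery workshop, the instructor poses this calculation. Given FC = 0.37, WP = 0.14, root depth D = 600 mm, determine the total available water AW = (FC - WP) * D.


AW = (FC - WP) * D
   = (0.37 - 0.14) * 600
   = 0.23 * 600
   = 138 mm


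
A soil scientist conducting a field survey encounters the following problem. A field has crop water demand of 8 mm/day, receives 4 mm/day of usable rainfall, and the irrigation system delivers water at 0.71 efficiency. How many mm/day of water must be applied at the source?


IWR = (ETc - Pe) / Ea
    = (8 - 4) / 0.71
    = 4 / 0.71
    = 5.63 mm/day


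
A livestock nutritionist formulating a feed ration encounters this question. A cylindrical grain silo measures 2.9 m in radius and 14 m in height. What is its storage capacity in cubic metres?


V = pi * r^2 * h
  = pi * 2.9^2 * 14
  = pi * 8.41 * 14
  = 369.89 m^3


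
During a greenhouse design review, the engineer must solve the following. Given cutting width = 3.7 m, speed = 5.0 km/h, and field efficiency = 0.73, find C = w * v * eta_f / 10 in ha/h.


C = w * v * eta_f / 10
  = 3.7 * 5.0 * 0.73 / 10
  = 13.51 / 10
  = 1.35 ha/h


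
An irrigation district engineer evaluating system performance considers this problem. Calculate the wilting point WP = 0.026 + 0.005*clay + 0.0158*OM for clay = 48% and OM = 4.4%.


WP = 0.026 + 0.005*48 + 0.0158*4.4
   = 0.026 + 0.2400 + 0.0695
   = 0.3355


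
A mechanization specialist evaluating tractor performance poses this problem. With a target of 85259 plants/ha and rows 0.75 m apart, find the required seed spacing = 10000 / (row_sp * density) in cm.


spacing = 10000 / (row_sp * density)
        = 10000 / (0.75 * 85259)
        = 10000 / 63944.25
        = 0.15639 m = 15.64 cm


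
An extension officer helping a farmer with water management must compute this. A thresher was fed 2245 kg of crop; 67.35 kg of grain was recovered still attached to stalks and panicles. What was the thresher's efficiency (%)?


eta = (total - unthreshed) / total * 100
    = (2245 - 67.35) / 2245 * 100
    = 2177.65 / 2245 * 100
    = 97%


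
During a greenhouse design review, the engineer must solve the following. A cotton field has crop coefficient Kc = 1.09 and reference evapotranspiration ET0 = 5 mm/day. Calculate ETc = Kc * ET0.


ETc = Kc * ET0
    = 1.09 * 5
    = 5.45 mm/day


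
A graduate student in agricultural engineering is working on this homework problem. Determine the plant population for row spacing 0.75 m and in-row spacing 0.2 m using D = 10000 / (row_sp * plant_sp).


D = 10000 / (row_sp * plant_sp)
  = 10000 / (0.75 * 0.2)
  = 10000 / 0.1500
  = 66666.67 plants/ha


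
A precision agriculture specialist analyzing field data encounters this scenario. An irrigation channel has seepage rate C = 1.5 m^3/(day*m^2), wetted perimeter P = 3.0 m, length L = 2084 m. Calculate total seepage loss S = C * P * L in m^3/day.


S = C * P * L
  = 1.5 * 3.0 * 2084
  = 9378 m^3/day


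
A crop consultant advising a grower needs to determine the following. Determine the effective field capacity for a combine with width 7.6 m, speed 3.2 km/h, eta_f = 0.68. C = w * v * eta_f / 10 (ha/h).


C = w * v * eta_f / 10
  = 7.6 * 3.2 * 0.68 / 10
  = 16.54 / 10
  = 1.65 ha/h


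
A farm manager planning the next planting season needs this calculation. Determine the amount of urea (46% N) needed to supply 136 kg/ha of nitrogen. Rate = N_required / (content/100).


Rate = N_required / (N_content / 100)
     = 136 / (46 / 100)
     = 136 / 0.46
     = 295.65 kg/ha


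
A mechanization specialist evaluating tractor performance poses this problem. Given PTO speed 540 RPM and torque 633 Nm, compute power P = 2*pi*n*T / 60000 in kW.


P = 2*pi*n*T / 60000
  = 2*pi * 540 * 633 / 60000
  = 2147718.40 / 60000
  = 35.80 kW


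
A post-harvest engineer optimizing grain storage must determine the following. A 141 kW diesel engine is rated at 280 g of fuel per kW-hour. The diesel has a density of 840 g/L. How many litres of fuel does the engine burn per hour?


FC = P * BSFC / rho_fuel
   = 141 * 280 / 840
   = 39480 / 840
   = 47 L/h


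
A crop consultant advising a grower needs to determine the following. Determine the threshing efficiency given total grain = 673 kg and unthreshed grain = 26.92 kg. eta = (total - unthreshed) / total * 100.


eta = (total - unthreshed) / total * 100
    = (673 - 26.92) / 673 * 100
    = 646.08 / 673 * 100
    = 96%


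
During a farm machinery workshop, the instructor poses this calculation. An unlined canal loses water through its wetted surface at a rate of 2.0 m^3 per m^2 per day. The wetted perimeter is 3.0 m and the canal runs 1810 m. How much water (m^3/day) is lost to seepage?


S = C * P * L
  = 2.0 * 3.0 * 1810
  = 10860 m^3/day


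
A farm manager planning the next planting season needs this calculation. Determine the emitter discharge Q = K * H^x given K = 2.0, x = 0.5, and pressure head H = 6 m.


Q = K * H^x
  = 2.0 * 6^0.5
  = 2.0 * 2.4495
  = 4.90 L/h


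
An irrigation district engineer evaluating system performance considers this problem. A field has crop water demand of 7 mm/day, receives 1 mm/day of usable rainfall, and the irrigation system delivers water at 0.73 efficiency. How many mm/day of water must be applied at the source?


IWR = (ETc - Pe) / Ea
    = (7 - 1) / 0.73
    = 6 / 0.73
    = 8.22 mm/day


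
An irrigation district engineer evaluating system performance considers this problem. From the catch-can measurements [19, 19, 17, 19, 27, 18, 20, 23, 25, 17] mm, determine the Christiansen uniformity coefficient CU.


xbar = 204 / 10 = 20.400
sum|xi - xbar| = 27.600
CU = 100 * (1 - 27.600 / (10 * 20.400))
   = 100 * (1 - 0.1353)
   = 86.47%


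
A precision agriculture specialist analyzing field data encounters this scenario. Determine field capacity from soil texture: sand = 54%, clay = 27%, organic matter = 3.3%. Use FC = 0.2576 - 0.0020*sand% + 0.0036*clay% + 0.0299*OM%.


FC = 0.2576 - 0.0020*54 + 0.0036*27 + 0.0299*3.3
   = 0.2576 - 0.1080 + 0.0972 + 0.0987
   = 0.3455


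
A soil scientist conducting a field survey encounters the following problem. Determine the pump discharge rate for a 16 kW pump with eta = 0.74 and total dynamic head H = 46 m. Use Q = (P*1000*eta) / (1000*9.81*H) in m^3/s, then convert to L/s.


Q = (P * 1000 * eta) / (rho * g * H)
  = (16 * 1000 * 0.74) / (1000 * 9.81 * 46)
  = 11840 / 451260
  = 0.02624 m^3/s = 26.24 L/s


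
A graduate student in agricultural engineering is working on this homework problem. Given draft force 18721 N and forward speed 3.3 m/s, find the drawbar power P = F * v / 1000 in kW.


P = F * v / 1000
  = 18721 * 3.3 / 1000
  = 61779.30 / 1000
  = 61.78 kW


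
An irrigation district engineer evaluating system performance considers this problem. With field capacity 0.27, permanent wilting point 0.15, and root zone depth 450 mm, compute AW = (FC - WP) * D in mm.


AW = (FC - WP) * D
   = (0.27 - 0.15) * 450
   = 0.12 * 450
   = 54 mm


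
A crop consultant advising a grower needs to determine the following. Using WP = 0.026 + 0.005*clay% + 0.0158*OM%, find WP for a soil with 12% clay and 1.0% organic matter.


WP = 0.026 + 0.005*12 + 0.0158*1.0
   = 0.026 + 0.0600 + 0.0158
   = 0.1018


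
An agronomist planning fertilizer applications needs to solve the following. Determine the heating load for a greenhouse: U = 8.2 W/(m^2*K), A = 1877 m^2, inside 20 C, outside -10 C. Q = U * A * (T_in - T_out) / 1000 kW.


dT = 20 - (-10) = 30 K
Q = U * A * dT
  = 8.2 * 1877 * 30
  = 461742 W = 461.74 kW


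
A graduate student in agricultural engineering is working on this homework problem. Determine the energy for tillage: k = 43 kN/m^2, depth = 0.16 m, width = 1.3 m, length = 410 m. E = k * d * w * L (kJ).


E = k * d * w * L
  = 43 * 0.16 * 1.3 * 410
  = 3667.04 kJ


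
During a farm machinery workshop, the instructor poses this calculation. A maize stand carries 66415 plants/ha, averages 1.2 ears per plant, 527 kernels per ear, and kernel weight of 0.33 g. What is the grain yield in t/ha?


Y = density * ears * kernels * kw
  = 66415 * 1.2 * 527 * 0.33 g/ha
  = 13860279.18 g/ha
  = 13860.28 kg/ha = 13.86 t/ha


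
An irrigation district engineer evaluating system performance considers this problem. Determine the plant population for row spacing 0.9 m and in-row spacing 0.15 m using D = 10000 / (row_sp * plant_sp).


D = 10000 / (row_sp * plant_sp)
  = 10000 / (0.9 * 0.15)
  = 10000 / 0.1350
  = 74074.07 plants/ha


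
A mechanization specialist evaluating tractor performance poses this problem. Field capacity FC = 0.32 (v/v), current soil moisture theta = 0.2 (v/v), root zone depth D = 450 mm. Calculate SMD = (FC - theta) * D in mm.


SMD = (FC - theta) * D
    = (0.32 - 0.2) * 450
    = 0.120 * 450
    = 54 mm


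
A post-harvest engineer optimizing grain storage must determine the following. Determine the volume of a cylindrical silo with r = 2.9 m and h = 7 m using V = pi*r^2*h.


V = pi * r^2 * h
  = pi * 2.9^2 * 7
  = pi * 8.41 * 7
  = 184.95 m^3


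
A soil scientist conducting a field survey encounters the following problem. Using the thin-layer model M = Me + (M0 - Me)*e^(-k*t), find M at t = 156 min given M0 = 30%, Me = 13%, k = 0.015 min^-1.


M = Me + (M0 - Me) * e^(-k*t)
  = 13 + (30 - 13) * e^(-0.015*156)
  = 13 + 17 * e^(-2.340)
  = 13 + 17 * 0.09633
  = 13 + 1.6376
  = 14.64%


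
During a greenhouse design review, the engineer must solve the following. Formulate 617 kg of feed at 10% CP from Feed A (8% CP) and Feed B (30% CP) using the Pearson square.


parts_A = CP_b - target = 30 - 10 = 20
parts_B = target - CP_a = 10 - 8 = 2
total_parts = 20 + 2 = 22
Feed A = 617 * 20 / 22 = 560.91 kg
Feed B = 617 * 2 / 22 = 56.09 kg

560.91 kg


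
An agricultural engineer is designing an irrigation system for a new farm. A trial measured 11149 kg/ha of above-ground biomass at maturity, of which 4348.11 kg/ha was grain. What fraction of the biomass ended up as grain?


HI = grain_yield / biomass
   = 4348.11 / 11149
   = 0.39


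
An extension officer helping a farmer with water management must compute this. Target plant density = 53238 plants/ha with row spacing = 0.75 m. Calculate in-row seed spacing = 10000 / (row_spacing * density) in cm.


spacing = 10000 / (row_sp * density)
        = 10000 / (0.75 * 53238)
        = 10000 / 39928.50
        = 0.25045 m = 25.04 cm


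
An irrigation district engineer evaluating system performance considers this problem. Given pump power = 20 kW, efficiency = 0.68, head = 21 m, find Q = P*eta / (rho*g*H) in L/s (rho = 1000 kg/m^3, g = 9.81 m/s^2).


Q = (P * 1000 * eta) / (rho * g * H)
  = (20 * 1000 * 0.68) / (1000 * 9.81 * 21)
  = 13600 / 206010
  = 0.06602 m^3/s = 66.02 L/s


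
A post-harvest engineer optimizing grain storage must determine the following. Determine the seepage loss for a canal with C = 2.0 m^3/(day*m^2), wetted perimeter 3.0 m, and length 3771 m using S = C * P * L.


S = C * P * L
  = 2.0 * 3.0 * 3771
  = 22626 m^3/day


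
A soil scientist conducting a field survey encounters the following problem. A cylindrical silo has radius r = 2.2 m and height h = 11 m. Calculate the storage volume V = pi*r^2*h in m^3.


V = pi * r^2 * h
  = pi * 2.2^2 * 11
  = pi * 4.84 * 11
  = 167.26 m^3


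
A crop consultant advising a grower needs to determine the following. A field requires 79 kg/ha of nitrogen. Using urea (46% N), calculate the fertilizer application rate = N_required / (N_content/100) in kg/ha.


Rate = N_required / (N_content / 100)
     = 79 / (46 / 100)
     = 79 / 0.46
     = 171.74 kg/ha


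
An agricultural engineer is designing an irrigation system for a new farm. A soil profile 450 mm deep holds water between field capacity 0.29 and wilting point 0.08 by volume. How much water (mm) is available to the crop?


AW = (FC - WP) * D
   = (0.29 - 0.08) * 450
   = 0.21 * 450
   = 94.50 mm


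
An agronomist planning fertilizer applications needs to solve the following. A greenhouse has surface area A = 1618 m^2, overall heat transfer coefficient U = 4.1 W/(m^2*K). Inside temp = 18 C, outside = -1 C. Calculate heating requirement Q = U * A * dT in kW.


dT = 18 - (-1) = 19 K
Q = U * A * dT
  = 4.1 * 1618 * 19
  = 126042.20 W = 126.04 kW


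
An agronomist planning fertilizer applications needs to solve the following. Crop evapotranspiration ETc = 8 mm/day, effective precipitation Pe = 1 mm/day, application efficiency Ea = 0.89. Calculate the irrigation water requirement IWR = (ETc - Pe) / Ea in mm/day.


IWR = (ETc - Pe) / Ea
    = (8 - 1) / 0.89
    = 7 / 0.89
    = 7.87 mm/day


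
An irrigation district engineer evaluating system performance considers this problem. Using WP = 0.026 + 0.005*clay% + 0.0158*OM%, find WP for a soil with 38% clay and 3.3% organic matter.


WP = 0.026 + 0.005*38 + 0.0158*3.3
   = 0.026 + 0.1900 + 0.0521
   = 0.2681


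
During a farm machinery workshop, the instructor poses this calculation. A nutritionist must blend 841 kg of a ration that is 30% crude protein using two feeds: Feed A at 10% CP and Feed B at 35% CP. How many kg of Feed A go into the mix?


parts_A = CP_b - target = 35 - 30 = 5
parts_B = target - CP_a = 30 - 10 = 20
total_parts = 5 + 20 = 25
Feed A = 841 * 5 / 25 = 168.20 kg
Feed B = 841 * 20 / 25 = 672.80 kg

168.20 kg


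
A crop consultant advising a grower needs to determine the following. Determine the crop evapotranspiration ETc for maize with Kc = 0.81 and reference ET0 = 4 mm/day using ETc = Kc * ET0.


ETc = Kc * ET0
    = 0.81 * 4
    = 3.24 mm/day


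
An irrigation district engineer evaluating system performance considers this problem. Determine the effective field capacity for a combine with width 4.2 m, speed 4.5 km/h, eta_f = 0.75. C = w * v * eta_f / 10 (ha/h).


C = w * v * eta_f / 10
  = 4.2 * 4.5 * 0.75 / 10
  = 14.18 / 10
  = 1.42 ha/h


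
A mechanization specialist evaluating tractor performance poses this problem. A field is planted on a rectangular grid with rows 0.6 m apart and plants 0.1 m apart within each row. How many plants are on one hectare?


D = 10000 / (row_sp * plant_sp)
  = 10000 / (0.6 * 0.1)
  = 10000 / 0.0600
  = 166666.67 plants/ha


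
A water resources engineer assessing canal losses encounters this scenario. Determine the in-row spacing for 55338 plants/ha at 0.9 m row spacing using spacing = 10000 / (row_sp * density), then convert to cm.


spacing = 10000 / (row_sp * density)
        = 10000 / (0.9 * 55338)
        = 10000 / 49804.20
        = 0.20079 m = 20.08 cm


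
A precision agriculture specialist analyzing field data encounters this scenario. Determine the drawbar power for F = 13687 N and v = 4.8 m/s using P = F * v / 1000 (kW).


P = F * v / 1000
  = 13687 * 4.8 / 1000
  = 65697.60 / 1000
  = 65.70 kW


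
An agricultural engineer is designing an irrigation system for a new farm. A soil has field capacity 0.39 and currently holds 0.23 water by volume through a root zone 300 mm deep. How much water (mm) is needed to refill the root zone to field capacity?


SMD = (FC - theta) * D
    = (0.39 - 0.23) * 300
    = 0.160 * 300
    = 48 mm


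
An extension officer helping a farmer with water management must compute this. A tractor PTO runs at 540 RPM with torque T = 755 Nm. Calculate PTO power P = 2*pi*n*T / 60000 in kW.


P = 2*pi*n*T / 60000
  = 2*pi * 540 * 755 / 60000
  = 2561654.65 / 60000
  = 42.69 kW


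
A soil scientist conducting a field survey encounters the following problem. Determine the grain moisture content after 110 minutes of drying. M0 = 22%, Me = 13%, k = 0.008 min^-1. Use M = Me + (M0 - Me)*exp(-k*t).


M = Me + (M0 - Me) * e^(-k*t)
  = 13 + (22 - 13) * e^(-0.008*110)
  = 13 + 9 * e^(-0.880)
  = 13 + 9 * 0.41478
  = 13 + 3.7330
  = 16.73%


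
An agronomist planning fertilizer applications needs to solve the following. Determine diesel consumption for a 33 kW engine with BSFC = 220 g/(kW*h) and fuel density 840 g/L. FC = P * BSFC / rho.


FC = P * BSFC / rho_fuel
   = 33 * 220 / 840
   = 7260 / 840
   = 8.64 L/h


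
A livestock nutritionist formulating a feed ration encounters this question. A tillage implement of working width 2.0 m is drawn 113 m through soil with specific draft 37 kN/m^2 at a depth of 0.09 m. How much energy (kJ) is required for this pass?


E = k * d * w * L
  = 37 * 0.09 * 2.0 * 113
  = 752.58 kJ


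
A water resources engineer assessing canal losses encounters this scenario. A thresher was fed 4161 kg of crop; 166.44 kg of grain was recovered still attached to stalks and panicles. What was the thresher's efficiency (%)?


eta = (total - unthreshed) / total * 100
    = (4161 - 166.44) / 4161 * 100
    = 3994.56 / 4161 * 100
    = 96%


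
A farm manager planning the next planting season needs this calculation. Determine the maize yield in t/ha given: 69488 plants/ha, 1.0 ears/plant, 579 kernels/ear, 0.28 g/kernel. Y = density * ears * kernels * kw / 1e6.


Y = density * ears * kernels * kw
  = 69488 * 1.0 * 579 * 0.28 g/ha
  = 11265394.56 g/ha
  = 11265.39 kg/ha = 11.27 t/ha


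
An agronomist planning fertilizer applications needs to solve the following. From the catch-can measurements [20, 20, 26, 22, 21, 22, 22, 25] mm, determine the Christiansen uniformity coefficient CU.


xbar = 178 / 8 = 22.250
sum|xi - xbar| = 13
CU = 100 * (1 - 13 / (8 * 22.250))
   = 100 * (1 - 0.0730)
   = 92.70%


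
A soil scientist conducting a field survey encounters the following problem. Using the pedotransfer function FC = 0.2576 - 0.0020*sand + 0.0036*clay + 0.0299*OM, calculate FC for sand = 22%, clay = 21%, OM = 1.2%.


FC = 0.2576 - 0.0020*22 + 0.0036*21 + 0.0299*1.2
   = 0.2576 - 0.0440 + 0.0756 + 0.0359
   = 0.3251


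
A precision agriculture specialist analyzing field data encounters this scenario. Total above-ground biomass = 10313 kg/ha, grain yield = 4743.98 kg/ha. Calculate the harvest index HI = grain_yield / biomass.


HI = grain_yield / biomass
   = 4743.98 / 10313
   = 0.46


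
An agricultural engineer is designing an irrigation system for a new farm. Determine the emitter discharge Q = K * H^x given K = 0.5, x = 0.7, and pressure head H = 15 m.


Q = K * H^x
  = 0.5 * 15^0.7
  = 0.5 * 6.6568
  = 3.33 L/h


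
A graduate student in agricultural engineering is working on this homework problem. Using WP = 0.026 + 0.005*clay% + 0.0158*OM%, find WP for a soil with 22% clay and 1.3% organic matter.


WP = 0.026 + 0.005*22 + 0.0158*1.3
   = 0.026 + 0.1100 + 0.0205
   = 0.1565


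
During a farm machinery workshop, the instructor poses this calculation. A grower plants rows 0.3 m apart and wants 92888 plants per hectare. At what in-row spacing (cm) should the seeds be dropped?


spacing = 10000 / (row_sp * density)
        = 10000 / (0.3 * 92888)
        = 10000 / 27866.40
        = 0.35886 m = 35.89 cm


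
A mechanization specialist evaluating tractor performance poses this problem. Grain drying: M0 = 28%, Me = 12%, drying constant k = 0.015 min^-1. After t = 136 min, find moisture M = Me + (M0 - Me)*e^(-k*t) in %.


M = Me + (M0 - Me) * e^(-k*t)
  = 12 + (28 - 12) * e^(-0.015*136)
  = 12 + 16 * e^(-2.040)
  = 12 + 16 * 0.13003
  = 12 + 2.0805
  = 14.08%


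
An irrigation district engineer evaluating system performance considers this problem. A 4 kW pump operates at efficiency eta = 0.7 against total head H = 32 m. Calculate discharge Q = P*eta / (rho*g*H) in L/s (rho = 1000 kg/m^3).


Q = (P * 1000 * eta) / (rho * g * H)
  = (4 * 1000 * 0.7) / (1000 * 9.81 * 32)
  = 2800 / 313920
  = 0.00892 m^3/s = 8.92 L/s


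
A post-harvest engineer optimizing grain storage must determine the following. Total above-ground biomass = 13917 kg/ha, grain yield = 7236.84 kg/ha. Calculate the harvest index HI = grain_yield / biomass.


HI = grain_yield / biomass
   = 7236.84 / 13917
   = 0.52


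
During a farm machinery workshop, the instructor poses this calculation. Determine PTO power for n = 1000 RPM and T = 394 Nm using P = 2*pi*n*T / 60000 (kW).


P = 2*pi*n*T / 60000
  = 2*pi * 1000 * 394 / 60000
  = 2475575.01 / 60000
  = 41.26 kW


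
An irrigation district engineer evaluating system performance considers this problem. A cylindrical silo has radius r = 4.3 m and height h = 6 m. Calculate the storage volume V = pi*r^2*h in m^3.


V = pi * r^2 * h
  = pi * 4.3^2 * 6
  = pi * 18.49 * 6
  = 348.53 m^3


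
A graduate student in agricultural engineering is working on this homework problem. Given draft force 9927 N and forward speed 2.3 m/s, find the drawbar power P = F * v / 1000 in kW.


P = F * v / 1000
  = 9927 * 2.3 / 1000
  = 22832.10 / 1000
  = 22.83 kW


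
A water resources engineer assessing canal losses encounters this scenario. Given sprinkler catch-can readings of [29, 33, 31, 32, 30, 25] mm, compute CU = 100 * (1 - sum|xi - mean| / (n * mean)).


xbar = 180 / 6 = 30
sum|xi - xbar| = 12
CU = 100 * (1 - 12 / (6 * 30))
   = 100 * (1 - 0.0667)
   = 93.33%


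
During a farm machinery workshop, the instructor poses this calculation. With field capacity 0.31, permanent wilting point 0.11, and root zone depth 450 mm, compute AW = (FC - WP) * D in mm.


AW = (FC - WP) * D
   = (0.31 - 0.11) * 450
   = 0.20 * 450
   = 90 mm


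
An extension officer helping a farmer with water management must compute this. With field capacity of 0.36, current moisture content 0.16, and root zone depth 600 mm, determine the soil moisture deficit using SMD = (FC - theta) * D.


SMD = (FC - theta) * D
    = (0.36 - 0.16) * 600
    = 0.200 * 600
    = 120 mm


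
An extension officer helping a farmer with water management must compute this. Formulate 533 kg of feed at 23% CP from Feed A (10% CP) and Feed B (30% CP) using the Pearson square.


parts_A = CP_b - target = 30 - 23 = 7
parts_B = target - CP_a = 23 - 10 = 13
total_parts = 7 + 13 = 20
Feed A = 533 * 7 / 20 = 186.55 kg
Feed B = 533 * 13 / 20 = 346.45 kg

186.55 kg


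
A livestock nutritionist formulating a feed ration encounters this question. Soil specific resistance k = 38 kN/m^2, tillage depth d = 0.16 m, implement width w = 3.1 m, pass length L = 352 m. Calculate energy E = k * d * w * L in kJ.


E = k * d * w * L
  = 38 * 0.16 * 3.1 * 352
  = 6634.50 kJ


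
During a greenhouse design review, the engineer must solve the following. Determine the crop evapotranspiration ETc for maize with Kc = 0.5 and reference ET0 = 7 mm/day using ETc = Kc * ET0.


ETc = Kc * ET0
    = 0.5 * 7
    = 3.50 mm/day


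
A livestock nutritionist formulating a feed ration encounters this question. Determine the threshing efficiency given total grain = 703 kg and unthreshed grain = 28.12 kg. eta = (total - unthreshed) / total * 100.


eta = (total - unthreshed) / total * 100
    = (703 - 28.12) / 703 * 100
    = 674.88 / 703 * 100
    = 96%


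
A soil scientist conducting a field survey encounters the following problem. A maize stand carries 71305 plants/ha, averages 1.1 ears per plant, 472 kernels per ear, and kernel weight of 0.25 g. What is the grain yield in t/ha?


Y = density * ears * kernels * kw
  = 71305 * 1.1 * 472 * 0.25 g/ha
  = 9255389 g/ha
  = 9255.39 kg/ha = 9.26 t/ha


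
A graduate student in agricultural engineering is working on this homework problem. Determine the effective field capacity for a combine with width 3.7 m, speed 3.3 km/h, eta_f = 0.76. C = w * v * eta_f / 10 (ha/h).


C = w * v * eta_f / 10
  = 3.7 * 3.3 * 0.76 / 10
  = 9.28 / 10
  = 0.93 ha/h


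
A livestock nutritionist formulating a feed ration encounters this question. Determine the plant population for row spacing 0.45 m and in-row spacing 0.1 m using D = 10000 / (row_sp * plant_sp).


D = 10000 / (row_sp * plant_sp)
  = 10000 / (0.45 * 0.1)
  = 10000 / 0.0450
  = 222222.22 plants/ha


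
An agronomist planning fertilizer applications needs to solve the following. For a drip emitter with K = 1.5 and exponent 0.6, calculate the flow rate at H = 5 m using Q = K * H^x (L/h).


Q = K * H^x
  = 1.5 * 5^0.6
  = 1.5 * 2.6265
  = 3.94 L/h


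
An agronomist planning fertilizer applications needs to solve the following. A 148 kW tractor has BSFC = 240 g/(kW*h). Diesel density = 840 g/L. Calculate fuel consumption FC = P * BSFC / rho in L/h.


FC = P * BSFC / rho_fuel
   = 148 * 240 / 840
   = 35520 / 840
   = 42.29 L/h


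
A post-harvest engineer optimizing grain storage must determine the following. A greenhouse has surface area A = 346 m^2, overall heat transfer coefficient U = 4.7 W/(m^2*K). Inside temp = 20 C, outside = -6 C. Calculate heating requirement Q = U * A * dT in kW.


dT = 20 - (-6) = 26 K
Q = U * A * dT
  = 4.7 * 346 * 26
  = 42281.20 W = 42.28 kW


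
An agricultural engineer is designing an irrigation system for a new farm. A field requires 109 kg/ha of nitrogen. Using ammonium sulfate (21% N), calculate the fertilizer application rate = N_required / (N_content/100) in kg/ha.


Rate = N_required / (N_content / 100)
     = 109 / (21 / 100)
     = 109 / 0.21
     = 519.05 kg/ha


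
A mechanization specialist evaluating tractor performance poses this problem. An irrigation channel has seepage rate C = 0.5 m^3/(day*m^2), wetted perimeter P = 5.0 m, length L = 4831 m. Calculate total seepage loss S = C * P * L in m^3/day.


S = C * P * L
  = 0.5 * 5.0 * 4831
  = 12077.50 m^3/day


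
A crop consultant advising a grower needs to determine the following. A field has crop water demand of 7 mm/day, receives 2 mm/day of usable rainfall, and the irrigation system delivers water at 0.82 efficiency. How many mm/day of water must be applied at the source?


IWR = (ETc - Pe) / Ea
    = (7 - 2) / 0.82
    = 5 / 0.82
    = 6.10 mm/day


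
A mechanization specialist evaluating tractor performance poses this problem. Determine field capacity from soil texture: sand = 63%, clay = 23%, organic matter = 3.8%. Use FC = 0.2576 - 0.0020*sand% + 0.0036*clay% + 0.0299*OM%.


FC = 0.2576 - 0.0020*63 + 0.0036*23 + 0.0299*3.8
   = 0.2576 - 0.1260 + 0.0828 + 0.1136
   = 0.3280


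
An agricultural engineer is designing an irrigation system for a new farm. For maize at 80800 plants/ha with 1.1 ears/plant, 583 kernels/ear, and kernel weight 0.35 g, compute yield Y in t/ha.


Y = density * ears * kernels * kw
  = 80800 * 1.1 * 583 * 0.35 g/ha
  = 18135964 g/ha
  = 18135.96 kg/ha = 18.14 t/ha


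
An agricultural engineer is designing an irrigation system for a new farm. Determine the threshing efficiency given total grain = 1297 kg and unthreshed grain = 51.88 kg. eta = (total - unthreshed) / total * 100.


eta = (total - unthreshed) / total * 100
    = (1297 - 51.88) / 1297 * 100
    = 1245.12 / 1297 * 100
    = 96%


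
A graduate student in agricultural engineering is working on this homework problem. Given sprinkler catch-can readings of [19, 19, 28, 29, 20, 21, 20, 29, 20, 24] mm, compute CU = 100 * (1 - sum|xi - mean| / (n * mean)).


xbar = 229 / 10 = 22.900
sum|xi - xbar| = 36.800
CU = 100 * (1 - 36.800 / (10 * 22.900))
   = 100 * (1 - 0.1607)
   = 83.93%


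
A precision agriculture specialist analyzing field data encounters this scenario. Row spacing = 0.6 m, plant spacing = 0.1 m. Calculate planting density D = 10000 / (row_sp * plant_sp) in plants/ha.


D = 10000 / (row_sp * plant_sp)
  = 10000 / (0.6 * 0.1)
  = 10000 / 0.0600
  = 166666.67 plants/ha


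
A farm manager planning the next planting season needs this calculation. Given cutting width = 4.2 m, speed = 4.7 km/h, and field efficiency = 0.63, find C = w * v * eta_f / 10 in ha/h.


C = w * v * eta_f / 10
  = 4.2 * 4.7 * 0.63 / 10
  = 12.44 / 10
  = 1.24 ha/h


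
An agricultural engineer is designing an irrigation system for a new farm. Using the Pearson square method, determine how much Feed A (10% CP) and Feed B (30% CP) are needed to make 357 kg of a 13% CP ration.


parts_A = CP_b - target = 30 - 13 = 17
parts_B = target - CP_a = 13 - 10 = 3
total_parts = 17 + 3 = 20
Feed A = 357 * 17 / 20 = 303.45 kg
Feed B = 357 * 3 / 20 = 53.55 kg

303.45 kg


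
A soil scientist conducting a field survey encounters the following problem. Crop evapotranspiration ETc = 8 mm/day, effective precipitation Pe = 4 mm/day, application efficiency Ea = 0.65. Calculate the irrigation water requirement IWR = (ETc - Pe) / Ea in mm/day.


IWR = (ETc - Pe) / Ea
    = (8 - 4) / 0.65
    = 4 / 0.65
    = 6.15 mm/day


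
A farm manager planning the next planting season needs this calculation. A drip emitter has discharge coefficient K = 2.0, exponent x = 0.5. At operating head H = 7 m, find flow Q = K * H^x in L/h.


Q = K * H^x
  = 2.0 * 7^0.5
  = 2.0 * 2.6458
  = 5.29 L/h


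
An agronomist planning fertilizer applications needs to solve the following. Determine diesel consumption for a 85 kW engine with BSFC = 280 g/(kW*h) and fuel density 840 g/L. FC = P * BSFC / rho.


FC = P * BSFC / rho_fuel
   = 85 * 280 / 840
   = 23800 / 840
   = 28.33 L/h


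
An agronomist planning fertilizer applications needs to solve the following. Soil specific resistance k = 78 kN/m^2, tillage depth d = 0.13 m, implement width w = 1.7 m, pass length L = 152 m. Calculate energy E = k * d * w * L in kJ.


E = k * d * w * L
  = 78 * 0.13 * 1.7 * 152
  = 2620.18 kJ


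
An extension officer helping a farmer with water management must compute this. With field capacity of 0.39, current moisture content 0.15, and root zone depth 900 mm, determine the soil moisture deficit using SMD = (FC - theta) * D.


SMD = (FC - theta) * D
    = (0.39 - 0.15) * 900
    = 0.240 * 900
    = 216 mm


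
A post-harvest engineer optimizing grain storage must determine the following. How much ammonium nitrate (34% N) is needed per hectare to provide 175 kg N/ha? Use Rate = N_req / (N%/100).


Rate = N_required / (N_content / 100)
     = 175 / (34 / 100)
     = 175 / 0.34
     = 514.71 kg/ha


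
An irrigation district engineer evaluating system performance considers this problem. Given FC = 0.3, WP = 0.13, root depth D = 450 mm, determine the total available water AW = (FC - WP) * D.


AW = (FC - WP) * D
   = (0.3 - 0.13) * 450
   = 0.17 * 450
   = 76.50 mm


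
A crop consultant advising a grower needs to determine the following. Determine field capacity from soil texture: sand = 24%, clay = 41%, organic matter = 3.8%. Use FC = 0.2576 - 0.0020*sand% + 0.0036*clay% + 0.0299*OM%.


FC = 0.2576 - 0.0020*24 + 0.0036*41 + 0.0299*3.8
   = 0.2576 - 0.0480 + 0.1476 + 0.1136
   = 0.4708


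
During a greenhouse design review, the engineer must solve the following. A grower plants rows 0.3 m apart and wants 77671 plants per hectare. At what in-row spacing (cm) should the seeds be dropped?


spacing = 10000 / (row_sp * density)
        = 10000 / (0.3 * 77671)
        = 10000 / 23301.30
        = 0.42916 m = 42.92 cm


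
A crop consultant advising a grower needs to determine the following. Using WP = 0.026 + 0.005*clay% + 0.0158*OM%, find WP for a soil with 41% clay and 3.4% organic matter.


WP = 0.026 + 0.005*41 + 0.0158*3.4
   = 0.026 + 0.2050 + 0.0537
   = 0.2847


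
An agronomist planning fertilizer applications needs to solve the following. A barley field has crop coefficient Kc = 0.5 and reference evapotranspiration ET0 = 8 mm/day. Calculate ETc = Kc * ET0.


ETc = Kc * ET0
    = 0.5 * 8
    = 4 mm/day


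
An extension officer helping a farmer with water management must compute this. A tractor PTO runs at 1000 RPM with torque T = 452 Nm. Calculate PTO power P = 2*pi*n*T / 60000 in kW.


P = 2*pi*n*T / 60000
  = 2*pi * 1000 * 452 / 60000
  = 2839999.76 / 60000
  = 47.33 kW


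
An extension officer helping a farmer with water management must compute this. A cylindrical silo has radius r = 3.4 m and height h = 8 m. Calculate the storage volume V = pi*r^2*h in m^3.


V = pi * r^2 * h
  = pi * 3.4^2 * 8
  = pi * 11.56 * 8
  = 290.53 m^3


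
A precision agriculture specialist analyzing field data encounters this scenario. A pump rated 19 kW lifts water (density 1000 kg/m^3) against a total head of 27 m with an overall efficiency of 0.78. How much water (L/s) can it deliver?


Q = (P * 1000 * eta) / (rho * g * H)
  = (19 * 1000 * 0.78) / (1000 * 9.81 * 27)
  = 14820 / 264870
  = 0.05595 m^3/s = 55.95 L/s


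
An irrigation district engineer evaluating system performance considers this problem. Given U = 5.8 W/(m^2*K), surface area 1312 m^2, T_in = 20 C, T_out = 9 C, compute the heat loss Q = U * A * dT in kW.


dT = 20 - (9) = 11 K
Q = U * A * dT
  = 5.8 * 1312 * 11
  = 83705.60 W = 83.71 kW


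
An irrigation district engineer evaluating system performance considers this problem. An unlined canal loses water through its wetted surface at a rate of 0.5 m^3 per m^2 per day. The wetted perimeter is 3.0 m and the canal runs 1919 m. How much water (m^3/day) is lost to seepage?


S = C * P * L
  = 0.5 * 3.0 * 1919
  = 2878.50 m^3/day


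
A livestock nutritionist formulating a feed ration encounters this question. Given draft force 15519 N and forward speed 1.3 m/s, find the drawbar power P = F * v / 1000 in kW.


P = F * v / 1000
  = 15519 * 1.3 / 1000
  = 20174.70 / 1000
  = 20.17 kW


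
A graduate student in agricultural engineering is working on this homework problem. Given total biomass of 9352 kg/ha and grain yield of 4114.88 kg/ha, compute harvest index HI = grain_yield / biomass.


HI = grain_yield / biomass
   = 4114.88 / 9352
   = 0.44


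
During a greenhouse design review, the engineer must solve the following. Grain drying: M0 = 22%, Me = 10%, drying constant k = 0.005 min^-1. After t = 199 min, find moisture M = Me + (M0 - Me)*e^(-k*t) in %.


M = Me + (M0 - Me) * e^(-k*t)
  = 10 + (22 - 10) * e^(-0.005*199)
  = 10 + 12 * e^(-0.995)
  = 10 + 12 * 0.36972
  = 10 + 4.4367
  = 14.44%


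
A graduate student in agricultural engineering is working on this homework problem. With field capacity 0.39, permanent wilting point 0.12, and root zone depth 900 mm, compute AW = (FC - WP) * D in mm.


AW = (FC - WP) * D
   = (0.39 - 0.12) * 900
   = 0.27 * 900
   = 243 mm


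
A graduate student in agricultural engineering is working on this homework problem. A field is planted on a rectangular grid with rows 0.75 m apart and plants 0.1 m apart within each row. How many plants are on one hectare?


D = 10000 / (row_sp * plant_sp)
  = 10000 / (0.75 * 0.1)
  = 10000 / 0.0750
  = 133333.33 plants/ha


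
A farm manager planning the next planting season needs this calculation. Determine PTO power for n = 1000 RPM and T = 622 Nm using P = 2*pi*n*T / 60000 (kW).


P = 2*pi*n*T / 60000
  = 2*pi * 1000 * 622 / 60000
  = 3908141.26 / 60000
  = 65.14 kW


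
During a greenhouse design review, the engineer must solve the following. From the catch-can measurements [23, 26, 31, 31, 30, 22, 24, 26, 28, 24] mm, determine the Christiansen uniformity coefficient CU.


xbar = 265 / 10 = 26.500
sum|xi - xbar| = 28
CU = 100 * (1 - 28 / (10 * 26.500))
   = 100 * (1 - 0.1057)
   = 89.43%


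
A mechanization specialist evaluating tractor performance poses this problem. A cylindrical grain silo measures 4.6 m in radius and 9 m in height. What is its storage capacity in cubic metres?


V = pi * r^2 * h
  = pi * 4.6^2 * 9
  = pi * 21.16 * 9
  = 598.28 m^3


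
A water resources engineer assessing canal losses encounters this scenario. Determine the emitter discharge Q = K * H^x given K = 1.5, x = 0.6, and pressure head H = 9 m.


Q = K * H^x
  = 1.5 * 9^0.6
  = 1.5 * 3.7372
  = 5.61 L/h


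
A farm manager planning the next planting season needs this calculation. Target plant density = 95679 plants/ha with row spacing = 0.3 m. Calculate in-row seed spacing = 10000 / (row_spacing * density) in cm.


spacing = 10000 / (row_sp * density)
        = 10000 / (0.3 * 95679)
        = 10000 / 28703.70
        = 0.34839 m = 34.84 cm


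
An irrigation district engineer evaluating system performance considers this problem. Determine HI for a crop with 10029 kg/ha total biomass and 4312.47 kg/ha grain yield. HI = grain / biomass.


HI = grain_yield / biomass
   = 4312.47 / 10029
   = 0.43


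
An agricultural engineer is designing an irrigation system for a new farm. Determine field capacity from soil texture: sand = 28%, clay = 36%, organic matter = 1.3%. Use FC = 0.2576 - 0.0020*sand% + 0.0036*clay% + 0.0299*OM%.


FC = 0.2576 - 0.0020*28 + 0.0036*36 + 0.0299*1.3
   = 0.2576 - 0.0560 + 0.1296 + 0.0389
   = 0.3701


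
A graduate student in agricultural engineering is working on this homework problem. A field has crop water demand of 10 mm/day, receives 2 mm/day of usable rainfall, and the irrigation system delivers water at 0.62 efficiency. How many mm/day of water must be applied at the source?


IWR = (ETc - Pe) / Ea
    = (10 - 2) / 0.62
    = 8 / 0.62
    = 12.90 mm/day


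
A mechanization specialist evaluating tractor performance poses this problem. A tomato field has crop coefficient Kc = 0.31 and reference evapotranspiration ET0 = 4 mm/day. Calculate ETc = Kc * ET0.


ETc = Kc * ET0
    = 0.31 * 4
    = 1.24 mm/day


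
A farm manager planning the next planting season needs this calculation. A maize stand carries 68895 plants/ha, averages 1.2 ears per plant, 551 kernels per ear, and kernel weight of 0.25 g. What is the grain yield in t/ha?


Y = density * ears * kernels * kw
  = 68895 * 1.2 * 551 * 0.25 g/ha
  = 11388343.50 g/ha
  = 11388.34 kg/ha = 11.39 t/ha


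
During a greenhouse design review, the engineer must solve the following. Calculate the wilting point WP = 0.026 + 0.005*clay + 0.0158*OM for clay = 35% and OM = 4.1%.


WP = 0.026 + 0.005*35 + 0.0158*4.1
   = 0.026 + 0.1750 + 0.0648
   = 0.2658


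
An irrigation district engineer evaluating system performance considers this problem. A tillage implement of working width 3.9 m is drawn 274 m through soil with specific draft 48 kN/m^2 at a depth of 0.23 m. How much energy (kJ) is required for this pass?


E = k * d * w * L
  = 48 * 0.23 * 3.9 * 274
  = 11797.34 kJ


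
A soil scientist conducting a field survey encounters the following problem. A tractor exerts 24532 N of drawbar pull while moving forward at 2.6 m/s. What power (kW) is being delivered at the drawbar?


P = F * v / 1000
  = 24532 * 2.6 / 1000
  = 63783.20 / 1000
  = 63.78 kW
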